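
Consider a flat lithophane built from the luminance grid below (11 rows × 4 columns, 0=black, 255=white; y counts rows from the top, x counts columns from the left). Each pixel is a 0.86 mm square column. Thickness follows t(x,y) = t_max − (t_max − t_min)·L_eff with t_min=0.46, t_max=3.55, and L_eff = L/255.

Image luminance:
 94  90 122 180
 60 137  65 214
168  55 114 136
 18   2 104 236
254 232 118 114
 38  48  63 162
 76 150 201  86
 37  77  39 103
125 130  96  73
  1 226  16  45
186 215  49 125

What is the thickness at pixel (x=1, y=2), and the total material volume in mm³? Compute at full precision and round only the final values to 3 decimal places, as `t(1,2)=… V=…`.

t(1,2)=2.884 V=71.790

span = t_max - t_min = 3.55 - 0.46 = 3.090
L(1,2) = 55, L_eff = 55/255 = 0.215686
t(1,2) = 3.55 - 3.090·0.215686 = 2.884
Σt over all 11·4 pixels = 41253/425 ≈ 97.0658824
V = pitch²·Σt = 0.86²·41253/425 = 71.790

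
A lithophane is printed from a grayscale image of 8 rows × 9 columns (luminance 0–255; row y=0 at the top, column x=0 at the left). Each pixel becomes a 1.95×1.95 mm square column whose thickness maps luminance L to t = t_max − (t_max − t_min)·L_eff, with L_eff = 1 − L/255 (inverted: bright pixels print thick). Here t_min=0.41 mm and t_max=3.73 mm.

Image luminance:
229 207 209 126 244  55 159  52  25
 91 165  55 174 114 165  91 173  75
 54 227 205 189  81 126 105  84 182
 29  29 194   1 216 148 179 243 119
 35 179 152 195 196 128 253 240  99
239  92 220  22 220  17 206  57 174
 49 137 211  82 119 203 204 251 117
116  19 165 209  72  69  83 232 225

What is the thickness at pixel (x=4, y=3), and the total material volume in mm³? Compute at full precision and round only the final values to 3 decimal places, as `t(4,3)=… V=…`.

span = t_max - t_min = 3.73 - 0.41 = 3.320
L(4,3) = 216, L_eff = 1 - 216/255 = 0.152941 (inverted)
t(4,3) = 3.73 - 3.320·0.152941 = 3.222
Σt over all 8·9 pixels = 342357/2125 ≈ 161.1091765
V = pitch²·Σt = 1.95²·342357/2125 = 612.618

t(4,3)=3.222 V=612.618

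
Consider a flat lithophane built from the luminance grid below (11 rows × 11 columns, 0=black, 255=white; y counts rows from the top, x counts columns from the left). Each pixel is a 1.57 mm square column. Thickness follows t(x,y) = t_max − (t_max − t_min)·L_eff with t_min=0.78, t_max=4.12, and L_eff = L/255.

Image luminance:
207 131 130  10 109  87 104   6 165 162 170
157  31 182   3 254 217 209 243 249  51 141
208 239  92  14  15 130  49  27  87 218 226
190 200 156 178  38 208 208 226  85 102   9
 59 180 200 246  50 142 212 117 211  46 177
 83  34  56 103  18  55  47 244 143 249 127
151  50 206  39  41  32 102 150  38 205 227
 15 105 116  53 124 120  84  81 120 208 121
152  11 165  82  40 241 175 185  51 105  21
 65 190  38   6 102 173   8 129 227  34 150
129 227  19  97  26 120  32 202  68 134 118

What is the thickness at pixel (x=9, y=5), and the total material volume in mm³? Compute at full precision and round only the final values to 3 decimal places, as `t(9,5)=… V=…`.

span = t_max - t_min = 4.12 - 0.78 = 3.340
L(9,5) = 249, L_eff = 249/255 = 0.976471
t(9,5) = 4.12 - 3.340·0.976471 = 0.859
Σt over all 11·11 pixels = 1956293/6375 ≈ 306.8694902
V = pitch²·Σt = 1.57²·1956293/6375 = 756.403

t(9,5)=0.859 V=756.403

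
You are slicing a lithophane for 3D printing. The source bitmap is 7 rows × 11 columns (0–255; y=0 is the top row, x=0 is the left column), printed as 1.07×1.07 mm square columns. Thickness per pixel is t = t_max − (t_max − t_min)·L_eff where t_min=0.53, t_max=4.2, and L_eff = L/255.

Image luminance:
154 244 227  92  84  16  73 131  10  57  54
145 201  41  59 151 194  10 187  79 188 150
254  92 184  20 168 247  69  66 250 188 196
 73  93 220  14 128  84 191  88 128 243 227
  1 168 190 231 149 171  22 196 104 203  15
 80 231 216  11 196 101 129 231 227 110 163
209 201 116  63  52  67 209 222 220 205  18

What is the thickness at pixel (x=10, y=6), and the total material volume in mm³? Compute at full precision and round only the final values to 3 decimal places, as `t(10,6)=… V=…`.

t(10,6)=3.941 V=197.295

span = t_max - t_min = 4.2 - 0.53 = 3.670
L(10,6) = 18, L_eff = 18/255 = 0.070588
t(10,6) = 4.2 - 3.670·0.070588 = 3.941
Σt over all 7·11 pixels = 1464767/8500 ≈ 172.3255294
V = pitch²·Σt = 1.07²·1464767/8500 = 197.295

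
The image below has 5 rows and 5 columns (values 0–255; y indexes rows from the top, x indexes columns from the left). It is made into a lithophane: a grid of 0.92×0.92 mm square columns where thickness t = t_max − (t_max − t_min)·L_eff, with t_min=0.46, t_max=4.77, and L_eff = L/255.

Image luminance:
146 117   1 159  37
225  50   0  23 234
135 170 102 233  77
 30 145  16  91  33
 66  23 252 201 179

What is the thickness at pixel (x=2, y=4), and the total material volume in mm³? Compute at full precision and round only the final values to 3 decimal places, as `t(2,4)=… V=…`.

span = t_max - t_min = 4.77 - 0.46 = 4.310
L(2,4) = 252, L_eff = 252/255 = 0.988235
t(2,4) = 4.77 - 4.310·0.988235 = 0.511
Σt over all 5·5 pixels = 30963/425 ≈ 72.8541176
V = pitch²·Σt = 0.92²·30963/425 = 61.664

t(2,4)=0.511 V=61.664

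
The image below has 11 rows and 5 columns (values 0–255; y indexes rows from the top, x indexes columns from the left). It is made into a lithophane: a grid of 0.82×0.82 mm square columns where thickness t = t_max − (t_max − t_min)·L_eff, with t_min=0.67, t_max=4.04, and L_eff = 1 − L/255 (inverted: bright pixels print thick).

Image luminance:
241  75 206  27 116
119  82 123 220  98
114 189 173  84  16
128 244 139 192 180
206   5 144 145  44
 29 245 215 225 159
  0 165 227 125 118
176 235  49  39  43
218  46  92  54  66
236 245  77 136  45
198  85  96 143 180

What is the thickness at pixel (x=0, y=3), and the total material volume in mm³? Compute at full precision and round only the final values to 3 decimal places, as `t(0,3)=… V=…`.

span = t_max - t_min = 4.04 - 0.67 = 3.370
L(0,3) = 128, L_eff = 1 - 128/255 = 0.498039 (inverted)
t(0,3) = 4.04 - 3.370·0.498039 = 2.362
Σt over all 11·5 pixels = 848006/6375 ≈ 133.0205490
V = pitch²·Σt = 0.82²·848006/6375 = 89.443

t(0,3)=2.362 V=89.443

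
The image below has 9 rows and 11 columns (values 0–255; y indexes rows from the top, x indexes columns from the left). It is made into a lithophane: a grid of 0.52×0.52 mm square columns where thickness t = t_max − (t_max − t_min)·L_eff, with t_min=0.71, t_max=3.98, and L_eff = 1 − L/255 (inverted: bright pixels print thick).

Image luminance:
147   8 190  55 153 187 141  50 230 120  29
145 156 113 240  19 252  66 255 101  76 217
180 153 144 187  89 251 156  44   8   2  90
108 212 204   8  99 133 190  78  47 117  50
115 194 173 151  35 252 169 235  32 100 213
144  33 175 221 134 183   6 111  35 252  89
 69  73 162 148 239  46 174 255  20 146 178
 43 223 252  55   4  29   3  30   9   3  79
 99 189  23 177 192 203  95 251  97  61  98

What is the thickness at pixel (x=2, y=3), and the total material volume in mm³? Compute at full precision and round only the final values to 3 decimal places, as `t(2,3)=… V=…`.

span = t_max - t_min = 3.98 - 0.71 = 3.270
L(2,3) = 204, L_eff = 1 - 204/255 = 0.200000 (inverted)
t(2,3) = 3.98 - 3.270·0.200000 = 3.326
Σt over all 9·11 pixels = 967829/4250 ≈ 227.7244706
V = pitch²·Σt = 0.52²·967829/4250 = 61.577

t(2,3)=3.326 V=61.577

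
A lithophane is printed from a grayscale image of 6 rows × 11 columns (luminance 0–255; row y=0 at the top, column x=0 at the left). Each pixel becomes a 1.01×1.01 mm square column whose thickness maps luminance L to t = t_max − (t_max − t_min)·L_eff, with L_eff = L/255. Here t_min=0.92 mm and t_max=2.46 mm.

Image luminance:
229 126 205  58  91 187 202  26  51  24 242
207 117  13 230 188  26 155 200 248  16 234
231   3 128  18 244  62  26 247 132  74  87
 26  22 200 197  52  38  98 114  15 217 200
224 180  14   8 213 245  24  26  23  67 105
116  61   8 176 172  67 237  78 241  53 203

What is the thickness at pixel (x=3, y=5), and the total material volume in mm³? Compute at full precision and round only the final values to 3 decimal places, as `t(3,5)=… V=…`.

span = t_max - t_min = 2.46 - 0.92 = 1.540
L(3,5) = 176, L_eff = 176/255 = 0.690196
t(3,5) = 2.46 - 1.540·0.690196 = 1.397
Σt over all 6·11 pixels = 1450471/12750 ≈ 113.7624314
V = pitch²·Σt = 1.01²·1450471/12750 = 116.049

t(3,5)=1.397 V=116.049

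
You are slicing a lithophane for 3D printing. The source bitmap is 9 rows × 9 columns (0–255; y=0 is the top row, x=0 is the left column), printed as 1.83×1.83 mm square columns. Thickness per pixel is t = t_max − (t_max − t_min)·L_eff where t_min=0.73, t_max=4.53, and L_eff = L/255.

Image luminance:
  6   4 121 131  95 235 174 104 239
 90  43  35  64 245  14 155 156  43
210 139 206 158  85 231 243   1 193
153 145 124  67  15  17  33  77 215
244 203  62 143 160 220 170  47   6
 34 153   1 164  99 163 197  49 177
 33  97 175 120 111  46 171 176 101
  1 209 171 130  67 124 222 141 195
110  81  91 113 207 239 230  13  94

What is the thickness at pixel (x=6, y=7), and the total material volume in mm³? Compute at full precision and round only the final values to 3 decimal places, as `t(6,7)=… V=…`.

t(6,7)=1.222 V=728.463

span = t_max - t_min = 4.53 - 0.73 = 3.800
L(6,7) = 222, L_eff = 222/255 = 0.870588
t(6,7) = 4.53 - 3.800·0.870588 = 1.222
Σt over all 9·9 pixels = 369789/1700 ≈ 217.5229412
V = pitch²·Σt = 1.83²·369789/1700 = 728.463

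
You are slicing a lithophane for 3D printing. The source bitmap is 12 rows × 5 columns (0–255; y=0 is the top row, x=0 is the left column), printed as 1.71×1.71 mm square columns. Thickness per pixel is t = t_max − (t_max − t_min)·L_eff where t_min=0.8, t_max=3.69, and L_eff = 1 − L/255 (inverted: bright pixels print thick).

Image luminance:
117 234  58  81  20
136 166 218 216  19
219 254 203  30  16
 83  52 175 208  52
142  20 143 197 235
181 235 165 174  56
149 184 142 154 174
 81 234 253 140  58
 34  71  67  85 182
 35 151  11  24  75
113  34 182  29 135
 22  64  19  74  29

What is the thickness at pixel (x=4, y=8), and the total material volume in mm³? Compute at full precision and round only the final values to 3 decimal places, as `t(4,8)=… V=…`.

span = t_max - t_min = 3.69 - 0.8 = 2.890
L(4,8) = 182, L_eff = 1 - 182/255 = 0.286275 (inverted)
t(4,8) = 3.69 - 2.890·0.286275 = 2.863
Σt over all 12·5 pixels = 128.58
V = pitch²·Σt = 1.71²·128.58 = 375.981

t(4,8)=2.863 V=375.981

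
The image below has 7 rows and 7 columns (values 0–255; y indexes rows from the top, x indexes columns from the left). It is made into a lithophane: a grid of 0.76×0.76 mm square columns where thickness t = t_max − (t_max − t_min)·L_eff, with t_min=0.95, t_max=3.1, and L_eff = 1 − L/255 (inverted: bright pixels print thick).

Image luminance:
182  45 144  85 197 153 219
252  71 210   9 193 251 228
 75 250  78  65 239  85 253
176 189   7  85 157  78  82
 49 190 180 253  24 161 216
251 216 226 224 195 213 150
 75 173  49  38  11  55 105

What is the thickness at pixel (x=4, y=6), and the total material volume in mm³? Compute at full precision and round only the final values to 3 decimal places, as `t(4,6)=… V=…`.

span = t_max - t_min = 3.1 - 0.95 = 2.150
L(4,6) = 11, L_eff = 1 - 11/255 = 0.956863 (inverted)
t(4,6) = 3.1 - 2.150·0.956863 = 1.043
Σt over all 7·7 pixels = 543221/5100 ≈ 106.5139216
V = pitch²·Σt = 0.76²·543221/5100 = 61.522

t(4,6)=1.043 V=61.522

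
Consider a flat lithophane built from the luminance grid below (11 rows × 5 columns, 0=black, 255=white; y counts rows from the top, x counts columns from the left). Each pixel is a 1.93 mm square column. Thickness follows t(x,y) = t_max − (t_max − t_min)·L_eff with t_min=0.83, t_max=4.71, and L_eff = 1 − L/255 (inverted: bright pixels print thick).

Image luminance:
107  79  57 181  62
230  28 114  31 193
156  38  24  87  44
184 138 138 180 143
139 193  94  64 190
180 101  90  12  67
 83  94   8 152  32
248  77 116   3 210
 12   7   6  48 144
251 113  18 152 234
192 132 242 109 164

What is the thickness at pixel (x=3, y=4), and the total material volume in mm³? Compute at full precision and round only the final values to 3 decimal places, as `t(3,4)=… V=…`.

t(3,4)=1.804 V=520.928

span = t_max - t_min = 4.71 - 0.83 = 3.880
L(3,4) = 64, L_eff = 1 - 64/255 = 0.749020 (inverted)
t(3,4) = 4.71 - 3.880·0.749020 = 1.804
Σt over all 11·5 pixels = 3566183/25500 ≈ 139.8503137
V = pitch²·Σt = 1.93²·3566183/25500 = 520.928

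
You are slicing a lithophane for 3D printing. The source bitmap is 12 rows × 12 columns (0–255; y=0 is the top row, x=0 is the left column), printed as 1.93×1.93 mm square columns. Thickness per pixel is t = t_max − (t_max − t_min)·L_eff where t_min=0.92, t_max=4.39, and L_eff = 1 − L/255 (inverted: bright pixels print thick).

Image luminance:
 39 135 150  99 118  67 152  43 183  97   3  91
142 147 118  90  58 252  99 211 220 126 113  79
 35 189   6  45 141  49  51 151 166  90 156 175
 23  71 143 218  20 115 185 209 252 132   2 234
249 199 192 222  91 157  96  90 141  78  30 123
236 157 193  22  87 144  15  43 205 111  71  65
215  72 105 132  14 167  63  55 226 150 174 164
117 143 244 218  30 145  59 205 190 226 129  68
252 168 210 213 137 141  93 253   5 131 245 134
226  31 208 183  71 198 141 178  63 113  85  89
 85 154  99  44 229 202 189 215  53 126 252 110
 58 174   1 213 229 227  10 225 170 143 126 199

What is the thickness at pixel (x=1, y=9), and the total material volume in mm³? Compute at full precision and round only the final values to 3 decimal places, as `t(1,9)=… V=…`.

span = t_max - t_min = 4.39 - 0.92 = 3.470
L(1,9) = 31, L_eff = 1 - 31/255 = 0.878431 (inverted)
t(1,9) = 4.39 - 3.470·0.878431 = 1.342
Σt over all 12·12 pixels = 3337511/8500 ≈ 392.6483529
V = pitch²·Σt = 1.93²·3337511/8500 = 1462.576

t(1,9)=1.342 V=1462.576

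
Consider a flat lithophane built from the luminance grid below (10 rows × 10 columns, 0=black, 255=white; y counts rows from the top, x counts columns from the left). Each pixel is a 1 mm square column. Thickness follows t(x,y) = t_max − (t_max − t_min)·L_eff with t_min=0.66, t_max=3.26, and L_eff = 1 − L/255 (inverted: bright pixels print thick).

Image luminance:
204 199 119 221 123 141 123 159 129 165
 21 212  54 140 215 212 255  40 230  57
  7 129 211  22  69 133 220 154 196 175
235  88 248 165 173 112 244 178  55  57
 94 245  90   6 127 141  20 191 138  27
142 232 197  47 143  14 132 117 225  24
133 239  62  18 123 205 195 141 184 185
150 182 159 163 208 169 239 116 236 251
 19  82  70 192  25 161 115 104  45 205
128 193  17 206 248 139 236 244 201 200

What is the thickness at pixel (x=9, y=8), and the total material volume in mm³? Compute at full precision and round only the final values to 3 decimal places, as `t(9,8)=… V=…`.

span = t_max - t_min = 3.26 - 0.66 = 2.600
L(9,8) = 205, L_eff = 1 - 205/255 = 0.196078 (inverted)
t(9,8) = 3.26 - 2.600·0.196078 = 2.750
Σt over all 10·10 pixels = 18116/85 ≈ 213.1294118
V = pitch²·Σt = 1²·18116/85 = 213.129

t(9,8)=2.750 V=213.129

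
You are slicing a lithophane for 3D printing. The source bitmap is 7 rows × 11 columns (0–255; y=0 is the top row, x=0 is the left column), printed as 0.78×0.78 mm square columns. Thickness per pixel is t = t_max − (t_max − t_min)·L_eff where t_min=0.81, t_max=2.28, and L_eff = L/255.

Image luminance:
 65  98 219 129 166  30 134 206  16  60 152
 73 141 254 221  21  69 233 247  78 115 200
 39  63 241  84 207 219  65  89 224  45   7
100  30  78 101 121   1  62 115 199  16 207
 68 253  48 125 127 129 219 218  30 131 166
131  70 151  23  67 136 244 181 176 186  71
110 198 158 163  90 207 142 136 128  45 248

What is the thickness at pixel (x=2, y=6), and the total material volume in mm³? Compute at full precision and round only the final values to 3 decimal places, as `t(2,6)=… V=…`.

t(2,6)=1.369 V=72.387

span = t_max - t_min = 2.28 - 0.81 = 1.470
L(2,6) = 158, L_eff = 158/255 = 0.619608
t(2,6) = 2.28 - 1.470·0.619608 = 1.369
Σt over all 7·11 pixels = 40453/340 ≈ 118.9794118
V = pitch²·Σt = 0.78²·40453/340 = 72.387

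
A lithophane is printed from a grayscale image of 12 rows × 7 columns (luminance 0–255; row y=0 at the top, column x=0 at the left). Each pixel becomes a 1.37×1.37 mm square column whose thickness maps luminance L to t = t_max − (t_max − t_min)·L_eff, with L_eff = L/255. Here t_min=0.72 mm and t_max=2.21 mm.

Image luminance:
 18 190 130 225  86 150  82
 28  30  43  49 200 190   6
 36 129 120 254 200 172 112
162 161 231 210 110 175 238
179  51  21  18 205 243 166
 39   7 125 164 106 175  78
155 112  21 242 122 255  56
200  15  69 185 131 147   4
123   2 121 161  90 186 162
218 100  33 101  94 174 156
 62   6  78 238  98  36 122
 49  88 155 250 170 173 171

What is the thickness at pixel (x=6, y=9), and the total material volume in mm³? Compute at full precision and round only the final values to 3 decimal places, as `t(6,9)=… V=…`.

span = t_max - t_min = 2.21 - 0.72 = 1.490
L(6,9) = 156, L_eff = 156/255 = 0.611765
t(6,9) = 2.21 - 1.490·0.611765 = 1.298
Σt over all 12·7 pixels = 635503/5100 ≈ 124.6084314
V = pitch²·Σt = 1.37²·635503/5100 = 233.878

t(6,9)=1.298 V=233.878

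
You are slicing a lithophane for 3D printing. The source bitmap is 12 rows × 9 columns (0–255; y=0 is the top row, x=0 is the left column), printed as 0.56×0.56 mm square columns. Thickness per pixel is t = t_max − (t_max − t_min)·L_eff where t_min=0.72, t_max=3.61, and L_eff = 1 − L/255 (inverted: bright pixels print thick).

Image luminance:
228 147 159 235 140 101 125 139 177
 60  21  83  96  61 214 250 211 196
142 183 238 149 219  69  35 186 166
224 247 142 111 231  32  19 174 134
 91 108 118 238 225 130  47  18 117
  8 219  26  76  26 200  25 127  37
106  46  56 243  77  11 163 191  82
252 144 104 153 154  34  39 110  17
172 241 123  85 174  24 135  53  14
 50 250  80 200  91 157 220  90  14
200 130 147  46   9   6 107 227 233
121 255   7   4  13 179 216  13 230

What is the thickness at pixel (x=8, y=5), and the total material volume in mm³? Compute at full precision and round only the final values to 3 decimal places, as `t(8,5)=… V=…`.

t(8,5)=1.139 V=72.288

span = t_max - t_min = 3.61 - 0.72 = 2.890
L(8,5) = 37, L_eff = 1 - 37/255 = 0.854902 (inverted)
t(8,5) = 3.61 - 2.890·0.854902 = 1.139
Σt over all 12·9 pixels = 172883/750 ≈ 230.5106667
V = pitch²·Σt = 0.56²·172883/750 = 72.288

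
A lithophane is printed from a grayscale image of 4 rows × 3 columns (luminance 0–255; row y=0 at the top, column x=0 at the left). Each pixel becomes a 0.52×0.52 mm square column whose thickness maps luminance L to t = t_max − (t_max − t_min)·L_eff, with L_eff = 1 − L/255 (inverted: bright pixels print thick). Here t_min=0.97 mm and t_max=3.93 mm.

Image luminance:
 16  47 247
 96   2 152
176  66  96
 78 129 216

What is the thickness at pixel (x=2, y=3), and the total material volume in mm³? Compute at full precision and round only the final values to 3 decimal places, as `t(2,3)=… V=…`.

span = t_max - t_min = 3.93 - 0.97 = 2.960
L(2,3) = 216, L_eff = 1 - 216/255 = 0.152941 (inverted)
t(2,3) = 3.93 - 2.960·0.152941 = 3.477
Σt over all 4·3 pixels = 171959/6375 ≈ 26.9739608
V = pitch²·Σt = 0.52²·171959/6375 = 7.294

t(2,3)=3.477 V=7.294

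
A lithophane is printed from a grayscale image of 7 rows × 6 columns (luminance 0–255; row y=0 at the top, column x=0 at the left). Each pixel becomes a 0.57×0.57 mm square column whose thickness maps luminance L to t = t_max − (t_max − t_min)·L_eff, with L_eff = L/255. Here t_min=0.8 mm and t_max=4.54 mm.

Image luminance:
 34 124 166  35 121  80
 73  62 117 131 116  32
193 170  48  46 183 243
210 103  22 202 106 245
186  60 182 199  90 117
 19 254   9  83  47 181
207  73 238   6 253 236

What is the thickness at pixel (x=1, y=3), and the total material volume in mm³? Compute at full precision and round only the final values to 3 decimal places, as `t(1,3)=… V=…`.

span = t_max - t_min = 4.54 - 0.8 = 3.740
L(1,3) = 103, L_eff = 103/255 = 0.403922
t(1,3) = 4.54 - 3.740·0.403922 = 3.029
Σt over all 7·6 pixels = 42344/375 ≈ 112.9173333
V = pitch²·Σt = 0.57²·42344/375 = 36.687

t(1,3)=3.029 V=36.687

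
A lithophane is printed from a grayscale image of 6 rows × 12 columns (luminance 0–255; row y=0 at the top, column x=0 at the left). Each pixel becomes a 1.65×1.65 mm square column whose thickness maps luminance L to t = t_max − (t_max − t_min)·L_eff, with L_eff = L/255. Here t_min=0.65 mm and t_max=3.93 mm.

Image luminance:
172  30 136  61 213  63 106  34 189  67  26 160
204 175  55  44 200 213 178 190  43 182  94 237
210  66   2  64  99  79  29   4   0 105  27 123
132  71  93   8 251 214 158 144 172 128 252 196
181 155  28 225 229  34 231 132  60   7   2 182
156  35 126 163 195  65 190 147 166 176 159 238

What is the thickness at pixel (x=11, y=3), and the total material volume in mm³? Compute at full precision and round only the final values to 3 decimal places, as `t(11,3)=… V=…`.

t(11,3)=1.409 V=455.855

span = t_max - t_min = 3.93 - 0.65 = 3.280
L(11,3) = 196, L_eff = 196/255 = 0.768627
t(11,3) = 3.93 - 3.280·0.768627 = 1.409
Σt over all 6·12 pixels = 1067428/6375 ≈ 167.4396863
V = pitch²·Σt = 1.65²·1067428/6375 = 455.855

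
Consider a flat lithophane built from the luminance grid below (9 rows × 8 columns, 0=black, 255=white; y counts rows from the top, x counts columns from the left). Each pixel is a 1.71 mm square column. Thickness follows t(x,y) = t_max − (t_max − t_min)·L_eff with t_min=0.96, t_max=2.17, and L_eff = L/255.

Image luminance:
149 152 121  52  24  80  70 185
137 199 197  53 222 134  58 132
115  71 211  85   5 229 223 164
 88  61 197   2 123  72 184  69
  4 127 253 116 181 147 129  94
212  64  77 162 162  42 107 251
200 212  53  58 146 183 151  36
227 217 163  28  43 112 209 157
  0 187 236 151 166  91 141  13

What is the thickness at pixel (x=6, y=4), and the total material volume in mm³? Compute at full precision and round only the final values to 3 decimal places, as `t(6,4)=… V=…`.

span = t_max - t_min = 2.17 - 0.96 = 1.210
L(6,4) = 129, L_eff = 129/255 = 0.505882
t(6,4) = 2.17 - 1.210·0.505882 = 1.558
Σt over all 9·8 pixels = 718577/6375 ≈ 112.7179608
V = pitch²·Σt = 1.71²·718577/6375 = 329.599

t(6,4)=1.558 V=329.599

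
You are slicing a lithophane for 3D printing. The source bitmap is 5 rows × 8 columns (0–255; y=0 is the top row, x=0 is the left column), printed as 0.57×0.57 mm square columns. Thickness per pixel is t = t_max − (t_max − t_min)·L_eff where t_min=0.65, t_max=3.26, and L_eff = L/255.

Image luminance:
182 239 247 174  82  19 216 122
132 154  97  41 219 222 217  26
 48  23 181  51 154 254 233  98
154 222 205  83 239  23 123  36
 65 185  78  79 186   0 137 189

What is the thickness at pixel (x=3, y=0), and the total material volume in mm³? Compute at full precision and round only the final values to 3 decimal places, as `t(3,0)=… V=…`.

span = t_max - t_min = 3.26 - 0.65 = 2.610
L(3,0) = 174, L_eff = 174/255 = 0.682353
t(3,0) = 3.26 - 2.610·0.682353 = 1.479
Σt over all 5·8 pixels = 127111/1700 ≈ 74.7711765
V = pitch²·Σt = 0.57²·127111/1700 = 24.293

t(3,0)=1.479 V=24.293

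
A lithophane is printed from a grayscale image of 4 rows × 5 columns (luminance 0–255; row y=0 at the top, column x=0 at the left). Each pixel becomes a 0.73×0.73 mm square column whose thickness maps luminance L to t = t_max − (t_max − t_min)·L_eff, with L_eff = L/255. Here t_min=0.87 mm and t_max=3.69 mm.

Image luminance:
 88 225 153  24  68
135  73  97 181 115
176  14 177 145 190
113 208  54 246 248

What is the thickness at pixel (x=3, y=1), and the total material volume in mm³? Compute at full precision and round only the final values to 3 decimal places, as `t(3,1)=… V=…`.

t(3,1)=1.688 V=23.239

span = t_max - t_min = 3.69 - 0.87 = 2.820
L(3,1) = 181, L_eff = 181/255 = 0.709804
t(3,1) = 3.69 - 2.820·0.709804 = 1.688
Σt over all 4·5 pixels = 18534/425 ≈ 43.6094118
V = pitch²·Σt = 0.73²·18534/425 = 23.239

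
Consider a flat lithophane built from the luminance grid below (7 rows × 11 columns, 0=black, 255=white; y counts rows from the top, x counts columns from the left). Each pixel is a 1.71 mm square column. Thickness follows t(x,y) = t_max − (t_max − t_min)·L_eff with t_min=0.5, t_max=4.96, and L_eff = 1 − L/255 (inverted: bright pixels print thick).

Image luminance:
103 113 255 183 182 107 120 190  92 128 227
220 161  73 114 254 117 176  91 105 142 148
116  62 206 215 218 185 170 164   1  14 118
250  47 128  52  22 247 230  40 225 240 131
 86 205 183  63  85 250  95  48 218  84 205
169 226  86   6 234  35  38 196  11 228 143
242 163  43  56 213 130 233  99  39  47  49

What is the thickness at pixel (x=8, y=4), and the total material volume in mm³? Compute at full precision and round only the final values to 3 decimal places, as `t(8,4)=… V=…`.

span = t_max - t_min = 4.96 - 0.5 = 4.460
L(8,4) = 218, L_eff = 1 - 218/255 = 0.145098 (inverted)
t(8,4) = 4.96 - 4.460·0.145098 = 4.313
Σt over all 7·11 pixels = 190163/850 ≈ 223.7211765
V = pitch²·Σt = 1.71²·190163/850 = 654.183

t(8,4)=4.313 V=654.183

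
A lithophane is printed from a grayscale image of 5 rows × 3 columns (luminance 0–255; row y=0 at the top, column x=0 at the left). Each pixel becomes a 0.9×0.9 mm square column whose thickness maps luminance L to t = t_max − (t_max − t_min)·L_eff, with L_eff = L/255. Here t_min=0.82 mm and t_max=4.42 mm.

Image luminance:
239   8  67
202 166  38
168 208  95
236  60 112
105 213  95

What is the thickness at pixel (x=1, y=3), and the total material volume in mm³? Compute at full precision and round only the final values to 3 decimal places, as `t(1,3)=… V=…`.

span = t_max - t_min = 4.42 - 0.82 = 3.600
L(1,3) = 60, L_eff = 60/255 = 0.235294
t(1,3) = 4.42 - 3.600·0.235294 = 3.573
Σt over all 5·3 pixels = 32211/850 ≈ 37.8952941
V = pitch²·Σt = 0.9²·32211/850 = 30.695

t(1,3)=3.573 V=30.695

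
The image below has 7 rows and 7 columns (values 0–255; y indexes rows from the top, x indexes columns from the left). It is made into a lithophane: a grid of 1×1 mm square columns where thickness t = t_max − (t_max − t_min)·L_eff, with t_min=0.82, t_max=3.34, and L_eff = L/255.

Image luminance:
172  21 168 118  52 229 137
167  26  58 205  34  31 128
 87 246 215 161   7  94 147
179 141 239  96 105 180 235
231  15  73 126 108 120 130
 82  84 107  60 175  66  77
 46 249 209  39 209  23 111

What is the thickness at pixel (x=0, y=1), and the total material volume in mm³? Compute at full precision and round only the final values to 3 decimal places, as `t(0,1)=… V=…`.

span = t_max - t_min = 3.34 - 0.82 = 2.520
L(0,1) = 167, L_eff = 167/255 = 0.654902
t(0,1) = 3.34 - 2.520·0.654902 = 1.690
Σt over all 7·7 pixels = 104.188
V = pitch²·Σt = 1²·104.188 = 104.188

t(0,1)=1.690 V=104.188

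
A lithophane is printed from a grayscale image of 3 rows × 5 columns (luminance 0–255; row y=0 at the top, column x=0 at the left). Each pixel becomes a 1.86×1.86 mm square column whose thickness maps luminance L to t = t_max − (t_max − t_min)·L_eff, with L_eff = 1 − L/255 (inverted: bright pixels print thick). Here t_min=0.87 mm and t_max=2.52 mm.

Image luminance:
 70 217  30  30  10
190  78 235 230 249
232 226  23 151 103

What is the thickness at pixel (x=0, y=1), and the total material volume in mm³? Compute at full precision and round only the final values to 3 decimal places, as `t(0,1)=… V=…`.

span = t_max - t_min = 2.52 - 0.87 = 1.650
L(0,1) = 190, L_eff = 1 - 190/255 = 0.254902 (inverted)
t(0,1) = 2.52 - 1.650·0.254902 = 2.099
Σt over all 3·5 pixels = 26.47
V = pitch²·Σt = 1.86²·26.47 = 91.576

t(0,1)=2.099 V=91.576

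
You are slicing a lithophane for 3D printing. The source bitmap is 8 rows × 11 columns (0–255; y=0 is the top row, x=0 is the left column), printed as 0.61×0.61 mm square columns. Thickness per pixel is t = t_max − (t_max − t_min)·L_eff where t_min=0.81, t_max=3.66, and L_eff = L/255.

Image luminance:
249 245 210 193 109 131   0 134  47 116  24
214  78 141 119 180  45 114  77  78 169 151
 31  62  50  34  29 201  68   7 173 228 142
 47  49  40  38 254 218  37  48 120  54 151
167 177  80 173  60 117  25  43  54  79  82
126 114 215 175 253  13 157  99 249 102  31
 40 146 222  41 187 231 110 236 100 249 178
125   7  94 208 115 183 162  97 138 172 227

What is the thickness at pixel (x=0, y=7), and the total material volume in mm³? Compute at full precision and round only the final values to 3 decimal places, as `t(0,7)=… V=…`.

t(0,7)=2.263 V=75.081

span = t_max - t_min = 3.66 - 0.81 = 2.850
L(0,7) = 125, L_eff = 125/255 = 0.490196
t(0,7) = 3.66 - 2.850·0.490196 = 2.263
Σt over all 8·11 pixels = 17151/85 ≈ 201.7764706
V = pitch²·Σt = 0.61²·17151/85 = 75.081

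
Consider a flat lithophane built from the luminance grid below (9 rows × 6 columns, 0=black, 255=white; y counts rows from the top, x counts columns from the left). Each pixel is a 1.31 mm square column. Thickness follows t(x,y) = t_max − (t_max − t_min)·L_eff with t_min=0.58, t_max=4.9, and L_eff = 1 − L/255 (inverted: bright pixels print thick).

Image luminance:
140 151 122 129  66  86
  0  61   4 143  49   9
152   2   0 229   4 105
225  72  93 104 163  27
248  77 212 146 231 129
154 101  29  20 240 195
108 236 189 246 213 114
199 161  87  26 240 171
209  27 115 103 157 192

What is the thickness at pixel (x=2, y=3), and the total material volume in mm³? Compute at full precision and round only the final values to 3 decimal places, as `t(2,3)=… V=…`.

span = t_max - t_min = 4.9 - 0.58 = 4.320
L(2,3) = 93, L_eff = 1 - 93/255 = 0.635294 (inverted)
t(2,3) = 4.9 - 4.320·0.635294 = 2.156
Σt over all 9·6 pixels = 308151/2125 ≈ 145.0122353
V = pitch²·Σt = 1.31²·308151/2125 = 248.855

t(2,3)=2.156 V=248.855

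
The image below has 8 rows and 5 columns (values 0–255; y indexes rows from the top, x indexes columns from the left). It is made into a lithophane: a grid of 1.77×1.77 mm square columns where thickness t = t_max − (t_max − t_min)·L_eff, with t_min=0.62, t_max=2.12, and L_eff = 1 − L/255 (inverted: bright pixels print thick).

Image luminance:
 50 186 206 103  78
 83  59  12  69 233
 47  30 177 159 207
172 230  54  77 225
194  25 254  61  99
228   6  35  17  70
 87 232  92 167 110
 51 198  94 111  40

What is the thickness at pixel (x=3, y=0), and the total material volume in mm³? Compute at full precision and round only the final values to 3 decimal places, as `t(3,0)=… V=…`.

t(3,0)=1.226 V=162.985

span = t_max - t_min = 2.12 - 0.62 = 1.500
L(3,0) = 103, L_eff = 1 - 103/255 = 0.596078 (inverted)
t(3,0) = 2.12 - 1.500·0.596078 = 1.226
Σt over all 8·5 pixels = 4422/85 ≈ 52.0235294
V = pitch²·Σt = 1.77²·4422/85 = 162.985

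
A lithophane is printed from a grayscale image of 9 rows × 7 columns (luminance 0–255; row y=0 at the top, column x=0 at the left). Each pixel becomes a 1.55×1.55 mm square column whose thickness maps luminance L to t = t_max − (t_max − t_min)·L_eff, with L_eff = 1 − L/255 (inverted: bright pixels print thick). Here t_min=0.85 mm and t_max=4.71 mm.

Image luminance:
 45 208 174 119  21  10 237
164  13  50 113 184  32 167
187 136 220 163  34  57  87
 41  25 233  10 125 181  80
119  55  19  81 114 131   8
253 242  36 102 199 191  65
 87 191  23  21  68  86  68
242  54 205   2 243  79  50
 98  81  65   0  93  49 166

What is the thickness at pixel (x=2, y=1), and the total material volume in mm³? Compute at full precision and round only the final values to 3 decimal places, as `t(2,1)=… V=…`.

span = t_max - t_min = 4.71 - 0.85 = 3.860
L(2,1) = 50, L_eff = 1 - 50/255 = 0.803922 (inverted)
t(2,1) = 4.71 - 3.860·0.803922 = 1.607
Σt over all 9·7 pixels = 1317499/8500 ≈ 154.9998824
V = pitch²·Σt = 1.55²·1317499/8500 = 372.387

t(2,1)=1.607 V=372.387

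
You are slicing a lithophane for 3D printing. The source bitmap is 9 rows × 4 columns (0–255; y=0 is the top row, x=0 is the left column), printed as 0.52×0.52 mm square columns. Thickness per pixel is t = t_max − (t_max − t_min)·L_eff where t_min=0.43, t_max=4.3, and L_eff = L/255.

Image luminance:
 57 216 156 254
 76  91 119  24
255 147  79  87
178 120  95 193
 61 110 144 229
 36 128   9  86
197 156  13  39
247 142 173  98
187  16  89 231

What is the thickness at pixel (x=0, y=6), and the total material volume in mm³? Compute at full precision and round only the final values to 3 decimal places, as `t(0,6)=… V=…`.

t(0,6)=1.310 V=23.235

span = t_max - t_min = 4.3 - 0.43 = 3.870
L(0,6) = 197, L_eff = 197/255 = 0.772549
t(0,6) = 4.3 - 3.870·0.772549 = 1.310
Σt over all 9·4 pixels = 365199/4250 ≈ 85.9291765
V = pitch²·Σt = 0.52²·365199/4250 = 23.235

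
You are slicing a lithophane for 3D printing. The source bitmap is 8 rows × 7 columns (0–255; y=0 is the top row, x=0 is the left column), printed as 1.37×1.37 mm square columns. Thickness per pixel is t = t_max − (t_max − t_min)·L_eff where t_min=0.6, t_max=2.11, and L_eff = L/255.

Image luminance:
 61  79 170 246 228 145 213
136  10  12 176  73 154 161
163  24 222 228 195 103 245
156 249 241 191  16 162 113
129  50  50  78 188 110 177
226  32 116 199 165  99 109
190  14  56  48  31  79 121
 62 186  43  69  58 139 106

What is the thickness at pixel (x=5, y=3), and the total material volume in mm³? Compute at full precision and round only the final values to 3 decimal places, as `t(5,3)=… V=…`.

span = t_max - t_min = 2.11 - 0.6 = 1.510
L(5,3) = 162, L_eff = 162/255 = 0.635294
t(5,3) = 2.11 - 1.510·0.635294 = 1.151
Σt over all 8·7 pixels = 970339/12750 ≈ 76.1050196
V = pitch²·Σt = 1.37²·970339/12750 = 142.842

t(5,3)=1.151 V=142.842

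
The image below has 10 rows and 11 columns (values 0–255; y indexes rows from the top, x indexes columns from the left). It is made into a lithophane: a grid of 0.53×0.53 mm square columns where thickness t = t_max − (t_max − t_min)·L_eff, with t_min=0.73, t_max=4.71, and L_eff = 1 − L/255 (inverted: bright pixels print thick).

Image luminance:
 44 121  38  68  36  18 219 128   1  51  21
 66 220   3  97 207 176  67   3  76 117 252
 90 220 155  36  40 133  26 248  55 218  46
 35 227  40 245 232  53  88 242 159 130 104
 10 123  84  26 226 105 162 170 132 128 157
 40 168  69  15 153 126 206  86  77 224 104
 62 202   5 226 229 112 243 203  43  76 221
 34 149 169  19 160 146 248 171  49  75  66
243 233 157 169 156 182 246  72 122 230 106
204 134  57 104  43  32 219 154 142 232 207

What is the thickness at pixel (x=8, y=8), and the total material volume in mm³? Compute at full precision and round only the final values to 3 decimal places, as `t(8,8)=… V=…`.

t(8,8)=2.634 V=83.033

span = t_max - t_min = 4.71 - 0.73 = 3.980
L(8,8) = 122, L_eff = 1 - 122/255 = 0.521569 (inverted)
t(8,8) = 4.71 - 3.980·0.521569 = 2.634
Σt over all 10·11 pixels = 1256277/4250 ≈ 295.5945882
V = pitch²·Σt = 0.53²·1256277/4250 = 83.033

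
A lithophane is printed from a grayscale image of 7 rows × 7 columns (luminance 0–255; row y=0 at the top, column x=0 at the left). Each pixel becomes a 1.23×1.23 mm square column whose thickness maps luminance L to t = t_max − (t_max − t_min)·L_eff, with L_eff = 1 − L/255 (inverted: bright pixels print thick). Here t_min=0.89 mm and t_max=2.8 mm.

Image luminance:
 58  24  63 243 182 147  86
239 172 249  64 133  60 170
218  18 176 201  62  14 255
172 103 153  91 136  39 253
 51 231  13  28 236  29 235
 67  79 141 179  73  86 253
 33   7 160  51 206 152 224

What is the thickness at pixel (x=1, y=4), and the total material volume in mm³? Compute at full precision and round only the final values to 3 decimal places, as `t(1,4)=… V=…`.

span = t_max - t_min = 2.8 - 0.89 = 1.910
L(1,4) = 231, L_eff = 1 - 231/255 = 0.094118 (inverted)
t(1,4) = 2.8 - 1.910·0.094118 = 2.620
Σt over all 7·7 pixels = 38637/425 ≈ 90.9105882
V = pitch²·Σt = 1.23²·38637/425 = 137.539

t(1,4)=2.620 V=137.539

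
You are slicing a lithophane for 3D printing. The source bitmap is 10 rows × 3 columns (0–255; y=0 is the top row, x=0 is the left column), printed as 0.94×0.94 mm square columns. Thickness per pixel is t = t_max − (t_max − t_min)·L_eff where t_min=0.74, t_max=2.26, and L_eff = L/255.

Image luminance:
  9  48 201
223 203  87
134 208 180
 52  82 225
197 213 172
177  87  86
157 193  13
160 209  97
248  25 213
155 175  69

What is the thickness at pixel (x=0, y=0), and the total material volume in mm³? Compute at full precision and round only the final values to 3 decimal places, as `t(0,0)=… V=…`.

span = t_max - t_min = 2.26 - 0.74 = 1.520
L(0,0) = 9, L_eff = 9/255 = 0.035294
t(0,0) = 2.26 - 1.520·0.035294 = 2.206
Σt over all 10·3 pixels = 268901/6375 ≈ 42.1805490
V = pitch²·Σt = 0.94²·268901/6375 = 37.271

t(0,0)=2.206 V=37.271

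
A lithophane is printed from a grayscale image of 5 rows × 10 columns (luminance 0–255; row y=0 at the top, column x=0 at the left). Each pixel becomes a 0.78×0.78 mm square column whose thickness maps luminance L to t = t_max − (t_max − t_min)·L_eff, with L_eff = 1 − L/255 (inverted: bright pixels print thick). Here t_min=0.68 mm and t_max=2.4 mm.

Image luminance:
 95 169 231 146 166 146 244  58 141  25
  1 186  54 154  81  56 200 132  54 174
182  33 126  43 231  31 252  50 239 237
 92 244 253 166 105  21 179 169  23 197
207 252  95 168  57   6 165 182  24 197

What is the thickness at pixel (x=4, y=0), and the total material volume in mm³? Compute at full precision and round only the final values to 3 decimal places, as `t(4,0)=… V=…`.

span = t_max - t_min = 2.4 - 0.68 = 1.720
L(4,0) = 166, L_eff = 1 - 166/255 = 0.349020 (inverted)
t(4,0) = 2.4 - 1.720·0.349020 = 1.800
Σt over all 5·10 pixels = 506527/6375 ≈ 79.4552157
V = pitch²·Σt = 0.78²·506527/6375 = 48.341

t(4,0)=1.800 V=48.341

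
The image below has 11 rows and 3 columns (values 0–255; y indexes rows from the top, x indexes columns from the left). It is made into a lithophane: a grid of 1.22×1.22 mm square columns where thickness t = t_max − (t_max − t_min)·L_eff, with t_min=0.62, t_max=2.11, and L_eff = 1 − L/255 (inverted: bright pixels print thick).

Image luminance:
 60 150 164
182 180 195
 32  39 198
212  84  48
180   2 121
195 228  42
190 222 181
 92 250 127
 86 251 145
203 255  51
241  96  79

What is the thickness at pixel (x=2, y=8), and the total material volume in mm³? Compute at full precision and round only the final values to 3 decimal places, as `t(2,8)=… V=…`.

t(2,8)=1.467 V=72.033

span = t_max - t_min = 2.11 - 0.62 = 1.490
L(2,8) = 145, L_eff = 1 - 145/255 = 0.431373 (inverted)
t(2,8) = 2.11 - 1.490·0.431373 = 1.467
Σt over all 11·3 pixels = 1234099/25500 ≈ 48.3960392
V = pitch²·Σt = 1.22²·1234099/25500 = 72.033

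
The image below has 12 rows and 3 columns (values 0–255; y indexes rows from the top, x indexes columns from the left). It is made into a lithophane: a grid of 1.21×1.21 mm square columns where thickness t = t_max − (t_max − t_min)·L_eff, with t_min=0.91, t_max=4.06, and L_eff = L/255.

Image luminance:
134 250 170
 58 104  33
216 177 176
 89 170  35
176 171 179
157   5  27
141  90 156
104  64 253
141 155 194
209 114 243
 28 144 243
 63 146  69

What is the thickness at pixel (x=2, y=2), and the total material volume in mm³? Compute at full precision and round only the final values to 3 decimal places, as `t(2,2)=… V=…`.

t(2,2)=1.886 V=125.661

span = t_max - t_min = 4.06 - 0.91 = 3.150
L(2,2) = 176, L_eff = 176/255 = 0.690196
t(2,2) = 4.06 - 3.150·0.690196 = 1.886
Σt over all 12·3 pixels = 36477/425 ≈ 85.8282353
V = pitch²·Σt = 1.21²·36477/425 = 125.661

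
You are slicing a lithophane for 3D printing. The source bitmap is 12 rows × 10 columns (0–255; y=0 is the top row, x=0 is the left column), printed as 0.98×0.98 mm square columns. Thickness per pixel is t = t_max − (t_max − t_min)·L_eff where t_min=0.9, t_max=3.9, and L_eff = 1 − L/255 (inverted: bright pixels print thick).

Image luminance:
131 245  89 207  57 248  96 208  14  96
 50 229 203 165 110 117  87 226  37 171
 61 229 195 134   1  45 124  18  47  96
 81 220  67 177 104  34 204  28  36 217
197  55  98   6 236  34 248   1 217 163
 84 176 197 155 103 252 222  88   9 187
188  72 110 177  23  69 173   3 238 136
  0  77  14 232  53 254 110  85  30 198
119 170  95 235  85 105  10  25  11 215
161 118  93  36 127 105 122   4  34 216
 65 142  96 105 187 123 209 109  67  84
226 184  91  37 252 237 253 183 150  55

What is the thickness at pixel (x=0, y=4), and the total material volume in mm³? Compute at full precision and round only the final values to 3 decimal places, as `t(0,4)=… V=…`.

span = t_max - t_min = 3.9 - 0.9 = 3.000
L(0,4) = 197, L_eff = 1 - 197/255 = 0.227451 (inverted)
t(0,4) = 3.9 - 3.000·0.227451 = 3.218
Σt over all 12·10 pixels = 4799/17 ≈ 282.2941176
V = pitch²·Σt = 0.98²·4799/17 = 271.115

t(0,4)=3.218 V=271.115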